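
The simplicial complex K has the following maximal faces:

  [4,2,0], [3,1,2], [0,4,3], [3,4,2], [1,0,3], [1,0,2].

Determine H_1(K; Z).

H_1 ≅ 0.

We work with the vertex ordering 0 < 1 < 2 < 3 < 4. The simplices of K, each written with vertices in increasing order, are:

  0-simplices (5): [0], [1], [2], [3], [4]
  1-simplices (9): [0,1], [0,2], [0,3], [0,4], [1,2], [1,3], [2,3], [2,4], [3,4]
  2-simplices (6): [0,1,2], [0,1,3], [0,2,4], [0,3,4], [1,2,3], [2,3,4]

so the chain groups are C_0 ≅ Z^5, C_1 ≅ Z^9, C_2 ≅ Z^6.

The boundary map ∂_1: C_1 → C_0 maps an edge to its endpoints' difference, ∂[p,q] = q − p. For instance
  ∂[0,3] = [3] − [0].
The resulting 5×9 matrix has rank 4, and its Smith normal form has invariant factors (1,1,1,1).

∂_2: C_2 → C_1 sends each 2-simplex [p,q,r] to [q,r] − [p,r] + [p,q]. For instance
  ∂[0,3,4] = [3,4] − [0,4] + [0,3],
  ∂[1,2,3] = [2,3] − [1,3] + [1,2].
As a 9×6 matrix over Z this has rank 5, with invariant factors (1,1,1,1,1).

Reading off H_k = ker ∂_k / im ∂_{k+1}:

  H_1: rank ker ∂_1 − rank ∂_2 = (9 − 4) − 5 = 0, and the invariant factors of ∂_2 are all 1, so H_1 = 0.

(K is a triangulation of the 2-sphere S^2.)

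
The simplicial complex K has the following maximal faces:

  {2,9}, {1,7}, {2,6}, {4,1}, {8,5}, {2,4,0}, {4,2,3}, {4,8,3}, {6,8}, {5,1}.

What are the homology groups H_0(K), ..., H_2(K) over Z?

H_0 ≅ Z,  H_1 ≅ Z^2,  H_2 = 0.

Order the vertices as 0 < 1 < 2 < 3 < 4 < 5 < 6 < 7 < 8 < 9. Listing each simplex with vertices in this order, K has dimension 2 with simplices:

  0-simplices (10): [0], [1], [2], [3], [4], [5], [6], [7], [8], [9]
  1-simplices (14): [0,2], [0,4], [1,4], [1,5], [1,7], [2,3], [2,4], [2,6], [2,9], [3,4], [3,8], [4,8], [5,8], [6,8]
  2-simplices (3): [0,2,4], [2,3,4], [3,4,8]

giving chain groups C_0 ≅ Z^10, C_1 ≅ Z^14, C_2 ≅ Z^3.

The boundary map ∂_1: C_1 → C_0 sends each edge [p,q] (with p < q) to q − p. For instance
  ∂[3,4] = [4] − [3].
As a 10×14 matrix over Z this has rank 9, with invariant factors (1,1,1,1,1,1,1,1,1).

Boundary ∂_2: C_2 → C_1 maps a triangle to the signed sum of its edges. For instance
  ∂[3,4,8] = [4,8] − [3,8] + [3,4],
  ∂[2,3,4] = [3,4] − [2,4] + [2,3].
As a 14×3 matrix over Z this has rank 3, with invariant factors (1,1,1).

Reading off H_k = ker ∂_k / im ∂_{k+1}:

  H_0: rank C_0 − rank ∂_1 = 10 − 9 = 1, and the invariant factors of ∂_1 are all 1, so H_0 = Z.
  H_1: rank ker ∂_1 − rank ∂_2 = (14 − 9) − 3 = 2, and the invariant factors of ∂_2 are all 1, so H_1 = Z^2.
  H_2: rank ker ∂_2 − rank ∂_3 = (3 − 3) − 0 = 0, and there is no ∂_3, so H_2 = 0.

As a check, the Euler characteristic is 10 − 14 + 3 = -1, which agrees with 1 − 2 + 0 = -1.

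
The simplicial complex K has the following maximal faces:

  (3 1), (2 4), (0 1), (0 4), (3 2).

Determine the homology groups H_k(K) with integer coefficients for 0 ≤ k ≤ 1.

Order the vertices as 0 < 1 < 2 < 3 < 4. Listing each simplex with vertices in this order, K has dimension 1 with simplices:

  0-simplices (5): [0], [1], [2], [3], [4]
  1-simplices (5): [0,1], [0,4], [1,3], [2,3], [2,4]

giving chain groups C_0 ≅ Z^5, C_1 ≅ Z^5.

Boundary ∂_1: C_1 → C_0 sends each edge [p,q] (with p < q) to q − p. For instance
  ∂[2,3] = [3] − [2].
The 5×5 boundary matrix has rank 4 and Smith normal form diag(1,1,1,1).

Now H_k = ker ∂_k / im ∂_{k+1}, so:

  H_0: rank C_0 − rank ∂_1 = 5 − 4 = 1, and the invariant factors of ∂_1 are all 1, so H_0 = Z.
  H_1: rank ker ∂_1 − rank ∂_2 = (5 − 4) − 0 = 1, and there is no ∂_2, so H_1 = Z.

(K is a triangulation of the circle S^1.)

H_0 ≅ Z,  H_1 ≅ Z.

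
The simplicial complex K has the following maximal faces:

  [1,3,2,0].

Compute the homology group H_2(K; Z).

H_2 ≅ 0.

Fix the vertex order 0 < 1 < 2 < 3 and write every simplex with vertices in increasing order. Then dim K = 3 and the simplices of K are:

  0-simplices (4): [0], [1], [2], [3]
  1-simplices (6): [0,1], [0,2], [0,3], [1,2], [1,3], [2,3]
  2-simplices (4): [0,1,2], [0,1,3], [0,2,3], [1,2,3]
  3-simplices (1): [0,1,2,3]

so the chain groups are C_0 ≅ Z^4, C_1 ≅ Z^6, C_2 ≅ Z^4, C_3 ≅ Z^1.

The boundary map ∂_1: C_1 → C_0 sends each edge [p,q] (with p < q) to q − p. For instance
  ∂[1,3] = [3] − [1].
This gives a 4×6 integer matrix of rank 3; reducing to Smith normal form yields diagonal entries (1,1,1).

The boundary map ∂_2: C_2 → C_1 acts by ∂[p,q,r] = [q,r] − [p,r] + [p,q]. For instance
  ∂[0,2,3] = [2,3] − [0,3] + [0,2],
  ∂[0,1,2] = [1,2] − [0,2] + [0,1].
As a 6×4 matrix over Z this has rank 3, with invariant factors (1,1,1).

The boundary map ∂_3: C_3 → C_2 sends each 3-simplex σ to the alternating sum Σ_i (−1)^i (σ with its i-th vertex removed). For instance
  ∂[0,1,2,3] = [1,2,3] − [0,2,3] + [0,1,3] − [0,1,2].
As a 4×1 matrix over Z this has rank 1, with invariant factors (1).

From H_k ≅ ker(∂_k) / im(∂_{k+1}) we obtain:

  H_2: rank ker ∂_2 − rank ∂_3 = (4 − 3) − 1 = 0, and the invariant factors of ∂_3 are all 1, so H_2 ≅ 0.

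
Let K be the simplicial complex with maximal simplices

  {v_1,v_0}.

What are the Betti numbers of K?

Order the vertices as v_0 < v_1. Listing each simplex with vertices in this order, K has dimension 1 with simplices:

  0-simplices (2): [v_0], [v_1]
  1-simplices (1): [v_0,v_1]

Hence C_0 ≅ Z^2, C_1 ≅ Z^1.

∂_1: C_1 → C_0 maps an edge to its endpoints' difference, ∂[p,q] = q − p.
The resulting 2×1 matrix has rank 1, and its Smith normal form has invariant factors (1).

Now H_k = ker ∂_k / im ∂_{k+1}, so:

  H_0: rank C_0 − rank ∂_1 = 2 − 1 = 1, and the invariant factors of ∂_1 are all 1, so H_0 = Z.
  H_1: rank ker ∂_1 − rank ∂_2 = (1 − 1) − 0 = 0, and there is no ∂_2, so H_1 = 0.

As a check, the Euler characteristic is 2 − 1 = 1, which agrees with 1 − 0 = 1.

Hence the Betti numbers are b_0 = 1, b_1 = 0.

b_0 = 1, b_1 = 0.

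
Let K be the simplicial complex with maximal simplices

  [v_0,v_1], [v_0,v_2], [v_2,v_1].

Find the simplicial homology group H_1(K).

H_1 = Z.

Take the total order v_0 < v_1 < v_2 on the vertex set. Then K (dimension 1) consists of the simplices:

  0-simplices (3): [v_0], [v_1], [v_2]
  1-simplices (3): [v_0,v_1], [v_0,v_2], [v_1,v_2]

Hence C_0 ≅ Z^3, C_1 ≅ Z^3.

∂_1: C_1 → C_0 is given by ∂[p,q] = [q] − [p]. For instance
  ∂[v_1,v_2] = [v_2] − [v_1].
As a 3×3 matrix over Z this has rank 2, with invariant factors (1,1).

Computing H_k = (kernel of ∂_k) / (image of ∂_{k+1}):

  H_1: rank ker ∂_1 − rank ∂_2 = (3 − 2) − 0 = 1, and there is no ∂_2, so H_1 ≅ Z.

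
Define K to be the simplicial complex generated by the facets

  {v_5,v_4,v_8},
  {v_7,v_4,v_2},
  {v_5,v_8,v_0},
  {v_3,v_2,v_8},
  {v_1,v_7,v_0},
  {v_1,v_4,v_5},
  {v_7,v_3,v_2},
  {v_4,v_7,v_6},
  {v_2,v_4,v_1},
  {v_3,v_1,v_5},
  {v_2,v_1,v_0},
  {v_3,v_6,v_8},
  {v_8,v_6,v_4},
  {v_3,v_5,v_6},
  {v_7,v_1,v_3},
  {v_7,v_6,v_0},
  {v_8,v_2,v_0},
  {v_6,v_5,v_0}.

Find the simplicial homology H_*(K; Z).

H_0 = Z,  H_1 = Z ⊕ Z/2Z,  H_2 = 0.

Fix the vertex order v_0 < v_1 < v_2 < v_3 < v_4 < v_5 < v_6 < v_7 < v_8 and write every simplex with vertices in increasing order. Then dim K = 2 and the simplices of K are:

  0-simplices (9): [v_0], [v_1], [v_2], [v_3], [v_4], [v_5], [v_6], [v_7], [v_8]
  1-simplices (27): (27 of them)
  2-simplices (18): (18 of them)

giving chain groups C_0 ≅ Z^9, C_1 ≅ Z^27, C_2 ≅ Z^18.

Boundary ∂_1: C_1 → C_0 sends each edge [p,q] (with p < q) to q − p.
As a 9×27 matrix over Z this has rank 8, with invariant factors (1,1,1,1,1,1,1,1).

The boundary map ∂_2: C_2 → C_1 sends each 2-simplex [p,q,r] to [q,r] − [p,r] + [p,q]. For instance
  ∂[v_4,v_6,v_8] = [v_6,v_8] − [v_4,v_8] + [v_4,v_6],
  ∂[v_2,v_3,v_7] = [v_3,v_7] − [v_2,v_7] + [v_2,v_3].
The resulting 27×18 matrix has rank 18, and its Smith normal form has invariant factors (1,1,1,1,1,1,1,1,1,1,1,1,1,1,1,1,1,2).

Now H_k = ker ∂_k / im ∂_{k+1}, so:

  H_0: rank C_0 − rank ∂_1 = 9 − 8 = 1, and the invariant factors of ∂_1 are all 1, so H_0 ≅ Z.
  H_1: rank ker ∂_1 − rank ∂_2 = (27 − 8) − 18 = 1, and ∂_2 has invariant factor 2 > 1, so H_1 ≅ Z ⊕ Z/2Z.
  H_2: rank ker ∂_2 − rank ∂_3 = (18 − 18) − 0 = 0, and there is no ∂_3, so H_2 ≅ 0.

As a check, the Euler characteristic is 9 − 27 + 18 = 0, which agrees with 1 − 1 + 0 = 0.
(K is a triangulation of the Klein bottle.)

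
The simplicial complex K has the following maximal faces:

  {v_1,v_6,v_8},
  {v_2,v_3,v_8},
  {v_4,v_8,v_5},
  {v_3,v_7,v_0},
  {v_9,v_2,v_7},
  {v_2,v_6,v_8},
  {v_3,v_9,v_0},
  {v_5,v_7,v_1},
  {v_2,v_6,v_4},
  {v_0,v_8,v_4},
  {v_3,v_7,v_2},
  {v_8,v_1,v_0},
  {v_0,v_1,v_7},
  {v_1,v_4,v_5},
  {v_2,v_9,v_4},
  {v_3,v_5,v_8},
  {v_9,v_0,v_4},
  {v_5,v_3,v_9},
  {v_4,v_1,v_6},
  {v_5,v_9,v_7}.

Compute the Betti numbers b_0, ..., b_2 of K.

Order the vertices as v_0 < v_1 < v_2 < v_3 < v_4 < v_5 < v_6 < v_7 < v_8 < v_9. Listing each simplex with vertices in this order, K has dimension 2 with simplices:

  0-simplices (10): [v_0], [v_1], [v_2], [v_3], [v_4], [v_5], [v_6], [v_7], [v_8], [v_9]
  1-simplices (30): (30 of them)
  2-simplices (20): (20 of them)

Hence C_0 ≅ Z^10, C_1 ≅ Z^30, C_2 ≅ Z^20.

∂_1: C_1 → C_0 maps an edge to its endpoints' difference, ∂[p,q] = q − p. For instance
  ∂[v_2,v_6] = [v_6] − [v_2].
This gives a 10×30 integer matrix of rank 9; reducing to Smith normal form yields diagonal entries (1,1,1,1,1,1,1,1,1).

∂_2: C_2 → C_1 sends each 2-simplex [p,q,r] to [q,r] − [p,r] + [p,q]. For instance
  ∂[v_1,v_6,v_8] = [v_6,v_8] − [v_1,v_8] + [v_1,v_6],
  ∂[v_2,v_4,v_6] = [v_4,v_6] − [v_2,v_6] + [v_2,v_4].
This gives a 30×20 integer matrix of rank 20; reducing to Smith normal form yields diagonal entries (1,1,1,1,1,1,1,1,1,1,1,1,1,1,1,1,1,1,1,2).

Computing H_k = (kernel of ∂_k) / (image of ∂_{k+1}):

  H_0: rank C_0 − rank ∂_1 = 10 − 9 = 1, and the invariant factors of ∂_1 are all 1, so H_0 = Z.
  H_1: rank ker ∂_1 − rank ∂_2 = (30 − 9) − 20 = 1, and ∂_2 has invariant factor 2 > 1, so H_1 = Z ⊕ Z/2.
  H_2: rank ker ∂_2 − rank ∂_3 = (20 − 20) − 0 = 0, and there is no ∂_3, so H_2 = 0.

Hence the Betti numbers are b_0 = 1, b_1 = 1, b_2 = 0.

b_0 = 1, b_1 = 1, b_2 = 0.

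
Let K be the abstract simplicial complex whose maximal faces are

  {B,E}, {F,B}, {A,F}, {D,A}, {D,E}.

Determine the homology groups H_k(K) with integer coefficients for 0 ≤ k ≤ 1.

Take the total order A < B < D < E < F on the vertex set. Then K (dimension 1) consists of the simplices:

  0-simplices (5): A, B, D, E, F
  1-simplices (5): AD, AF, BE, BF, DE

so the chain groups are C_0 ≅ Z^5, C_1 ≅ Z^5.

∂_1: C_1 → C_0 is given by ∂[p,q] = [q] − [p]. For instance
  ∂AD = D − A.
As a 5×5 matrix over Z this has rank 4, with invariant factors (1,1,1,1).

Now H_k = ker ∂_k / im ∂_{k+1}, so:

  H_0: rank C_0 − rank ∂_1 = 5 − 4 = 1, and the invariant factors of ∂_1 are all 1, so H_0 = Z.
  H_1: rank ker ∂_1 − rank ∂_2 = (5 − 4) − 0 = 1, and there is no ∂_2, so H_1 = Z.

H_0 = Z,  H_1 = Z.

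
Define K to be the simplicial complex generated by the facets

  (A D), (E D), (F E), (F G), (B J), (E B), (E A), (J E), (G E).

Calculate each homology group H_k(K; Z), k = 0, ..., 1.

H_0 ≅ Z,  H_1 ≅ Z^3.

Order the vertices as A < B < D < E < F < G < J. Listing each simplex with vertices in this order, K has dimension 1 with simplices:

  0-simplices (7): A, B, D, E, F, G, J
  1-simplices (9): AD, AE, BE, BJ, DE, EF, EG, EJ, FG

giving chain groups C_0 ≅ Z^7, C_1 ≅ Z^9.

Boundary ∂_1: C_1 → C_0 sends each edge [p,q] (with p < q) to q − p.
The 7×9 boundary matrix has rank 6 and Smith normal form diag(1,1,1,1,1,1).

Reading off H_k = ker ∂_k / im ∂_{k+1}:

  H_0: rank C_0 − rank ∂_1 = 7 − 6 = 1, and the invariant factors of ∂_1 are all 1, so H_0 ≅ Z.
  H_1: rank ker ∂_1 − rank ∂_2 = (9 − 6) − 0 = 3, and there is no ∂_2, so H_1 ≅ Z^3.

As a check, the Euler characteristic is 7 − 9 = -2, which agrees with 1 − 3 = -2.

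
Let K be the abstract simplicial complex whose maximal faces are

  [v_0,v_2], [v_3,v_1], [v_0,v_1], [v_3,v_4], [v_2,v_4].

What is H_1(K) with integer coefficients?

H_1 ≅ Z.

Take the total order v_0 < v_1 < v_2 < v_3 < v_4 on the vertex set. Then K (dimension 1) consists of the simplices:

  0-simplices (5): [v_0], [v_1], [v_2], [v_3], [v_4]
  1-simplices (5): [v_0,v_1], [v_0,v_2], [v_1,v_3], [v_2,v_4], [v_3,v_4]

Hence C_0 ≅ Z^5, C_1 ≅ Z^5.

The boundary map ∂_1: C_1 → C_0 sends each edge [p,q] (with p < q) to q − p.
This gives a 5×5 integer matrix of rank 4; reducing to Smith normal form yields diagonal entries (1,1,1,1).

Reading off H_k = ker ∂_k / im ∂_{k+1}:

  H_1: rank ker ∂_1 − rank ∂_2 = (5 − 4) − 0 = 1, and there is no ∂_2, so H_1 ≅ Z.

(K is a triangulation of the circle S^1.)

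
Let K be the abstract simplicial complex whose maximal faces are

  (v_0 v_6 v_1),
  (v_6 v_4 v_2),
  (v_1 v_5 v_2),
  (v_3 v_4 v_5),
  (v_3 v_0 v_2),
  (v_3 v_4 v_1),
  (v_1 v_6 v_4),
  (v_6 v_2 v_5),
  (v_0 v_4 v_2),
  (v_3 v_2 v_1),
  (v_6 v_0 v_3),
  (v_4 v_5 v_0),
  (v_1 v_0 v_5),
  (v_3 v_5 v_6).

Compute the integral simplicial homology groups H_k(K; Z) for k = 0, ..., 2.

H_0 = Z,  H_1 = Z^2,  H_2 = Z.

Fix the vertex order v_0 < v_1 < v_2 < v_3 < v_4 < v_5 < v_6 and write every simplex with vertices in increasing order. Then dim K = 2 and the simplices of K are:

  0-simplices (7): [v_0], [v_1], [v_2], [v_3], [v_4], [v_5], [v_6]
  1-simplices (21): (21 of them)
  2-simplices (14): (14 of them)

so the chain groups are C_0 ≅ Z^7, C_1 ≅ Z^21, C_2 ≅ Z^14.

Boundary ∂_1: C_1 → C_0 sends each edge [p,q] (with p < q) to q − p.
The 7×21 boundary matrix has rank 6 and Smith normal form diag(1,1,1,1,1,1).

Boundary ∂_2: C_2 → C_1 maps a triangle to the signed sum of its edges. For instance
  ∂[v_0,v_2,v_3] = [v_2,v_3] − [v_0,v_3] + [v_0,v_2],
  ∂[v_1,v_3,v_4] = [v_3,v_4] − [v_1,v_4] + [v_1,v_3].
The resulting 21×14 matrix has rank 13, and its Smith normal form has invariant factors (1,1,1,1,1,1,1,1,1,1,1,1,1).

Computing H_k = (kernel of ∂_k) / (image of ∂_{k+1}):

  H_0: rank C_0 − rank ∂_1 = 7 − 6 = 1, and the invariant factors of ∂_1 are all 1, so H_0 = Z.
  H_1: rank ker ∂_1 − rank ∂_2 = (21 − 6) − 13 = 2, and the invariant factors of ∂_2 are all 1, so H_1 = Z^2.
  H_2: rank ker ∂_2 − rank ∂_3 = (14 − 13) − 0 = 1, and there is no ∂_3, so H_2 = Z.

As a check, the Euler characteristic is 7 − 21 + 14 = 0, which agrees with 1 − 2 + 1 = 0.
(K is a triangulation of the torus T^2.)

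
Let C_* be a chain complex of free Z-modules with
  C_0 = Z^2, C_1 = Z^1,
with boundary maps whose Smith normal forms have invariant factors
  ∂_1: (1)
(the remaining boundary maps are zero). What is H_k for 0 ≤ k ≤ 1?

H_0 = Z,  H_1 = 0.

H_0: b_0 = 2 − 0 − 1 = 1; torsion from ∂_1 factors > 1: none. So H_0 = Z.
H_1: b_1 = 1 − 1 − 0 = 0; torsion from ∂_2 factors > 1: none. So H_1 = 0.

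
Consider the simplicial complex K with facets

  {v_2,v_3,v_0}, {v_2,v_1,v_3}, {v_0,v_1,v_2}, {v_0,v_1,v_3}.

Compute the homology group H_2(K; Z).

H_2 ≅ Z.

K has 4 vertices, 6 edges, 4 triangles.
rank ∂_2 = 3, rank ∂_3 = 0 ⇒ b_2 = 4 − 3 − 0 = 1. So H_2 ≅ Z.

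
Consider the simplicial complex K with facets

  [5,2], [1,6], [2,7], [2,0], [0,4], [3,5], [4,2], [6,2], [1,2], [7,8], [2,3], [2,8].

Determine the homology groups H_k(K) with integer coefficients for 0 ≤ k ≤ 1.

We work with the vertex ordering 0 < 1 < 2 < 3 < 4 < 5 < 6 < 7 < 8. The simplices of K, each written with vertices in increasing order, are:

  0-simplices (9): [0], [1], [2], [3], [4], [5], [6], [7], [8]
  1-simplices (12): [0,2], [0,4], [1,2], [1,6], [2,3], [2,4], [2,5], [2,6], [2,7], [2,8], [3,5], [7,8]

Hence C_0 ≅ Z^9, C_1 ≅ Z^12.

∂_1: C_1 → C_0 sends each edge [p,q] (with p < q) to q − p.
As a 9×12 matrix over Z this has rank 8, with invariant factors (1,1,1,1,1,1,1,1).

From H_k ≅ ker(∂_k) / im(∂_{k+1}) we obtain:

  H_0: rank C_0 − rank ∂_1 = 9 − 8 = 1, and the invariant factors of ∂_1 are all 1, so H_0 = Z.
  H_1: rank ker ∂_1 − rank ∂_2 = (12 − 8) − 0 = 4, and there is no ∂_2, so H_1 = Z^4.

(K is a triangulation of a wedge of 4 circles.)

H_0 = Z,  H_1 = Z^4.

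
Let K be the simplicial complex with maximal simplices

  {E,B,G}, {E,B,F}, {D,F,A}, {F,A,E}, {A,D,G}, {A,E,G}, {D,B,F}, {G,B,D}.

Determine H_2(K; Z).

H_2 = Z.

Take the total order A < B < D < E < F < G on the vertex set. Then K (dimension 2) consists of the simplices:

  0-simplices (6): A, B, D, E, F, G
  1-simplices (12): AD, AE, AF, AG, BD, BE, BF, BG, DF, DG, EF, EG
  2-simplices (8): ADF, ADG, AEF, AEG, BDF, BDG, BEF, BEG

giving chain groups C_0 ≅ Z^6, C_1 ≅ Z^12, C_2 ≅ Z^8.

∂_1: C_1 → C_0 maps an edge to its endpoints' difference, ∂[p,q] = q − p. For instance
  ∂BE = E − B.
The resulting 6×12 matrix has rank 5, and its Smith normal form has invariant factors (1,1,1,1,1).

The boundary map ∂_2: C_2 → C_1 acts by ∂[p,q,r] = [q,r] − [p,r] + [p,q]. For instance
  ∂BDF = DF − BF + BD,
  ∂AEG = EG − AG + AE.
This gives a 12×8 integer matrix of rank 7; reducing to Smith normal form yields diagonal entries (1,1,1,1,1,1,1).

From H_k ≅ ker(∂_k) / im(∂_{k+1}) we obtain:

  H_2: rank ker ∂_2 − rank ∂_3 = (8 − 7) − 0 = 1, and there is no ∂_3, so H_2 = Z.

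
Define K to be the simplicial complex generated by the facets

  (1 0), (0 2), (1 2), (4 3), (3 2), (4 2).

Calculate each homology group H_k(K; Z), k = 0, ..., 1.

Take the total order 0 < 1 < 2 < 3 < 4 on the vertex set. Then K (dimension 1) consists of the simplices:

  0-simplices (5): [0], [1], [2], [3], [4]
  1-simplices (6): [0,1], [0,2], [1,2], [2,3], [2,4], [3,4]

so the chain groups are C_0 ≅ Z^5, C_1 ≅ Z^6.

Boundary ∂_1: C_1 → C_0 is given by ∂[p,q] = [q] − [p]. For instance
  ∂[2,4] = [4] − [2].
This gives a 5×6 integer matrix of rank 4; reducing to Smith normal form yields diagonal entries (1,1,1,1).

Now H_k = ker ∂_k / im ∂_{k+1}, so:

  H_0: rank C_0 − rank ∂_1 = 5 − 4 = 1, and the invariant factors of ∂_1 are all 1, so H_0 ≅ Z.
  H_1: rank ker ∂_1 − rank ∂_2 = (6 − 4) − 0 = 2, and there is no ∂_2, so H_1 ≅ Z^2.

As a check, the Euler characteristic is 5 − 6 = -1, which agrees with 1 − 2 = -1.

H_0 ≅ Z,  H_1 ≅ Z^2.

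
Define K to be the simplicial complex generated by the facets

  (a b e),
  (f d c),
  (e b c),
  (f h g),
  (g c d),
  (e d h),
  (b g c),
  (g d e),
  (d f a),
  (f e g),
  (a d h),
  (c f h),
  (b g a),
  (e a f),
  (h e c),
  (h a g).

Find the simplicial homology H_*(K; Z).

Take the total order a < b < c < d < e < f < g < h on the vertex set. Then K (dimension 2) consists of the simplices:

  0-simplices (8): a, b, c, d, e, f, g, h
  1-simplices (24): ab, ad, ae, af, ag, ah, bc, be, bg, cd, ce, cf, cg, ch, de, df, dg, dh, ef, eg, eh, fg, fh, gh
  2-simplices (16): abe, abg, adf, adh, aef, agh, bce, bcg, cdf, cdg, ceh, cfh, deg, deh, efg, fgh

Hence C_0 ≅ Z^8, C_1 ≅ Z^24, C_2 ≅ Z^16.

The boundary map ∂_1: C_1 → C_0 sends each edge [p,q] (with p < q) to q − p.
The resulting 8×24 matrix has rank 7, and its Smith normal form has invariant factors (1,1,1,1,1,1,1).

∂_2: C_2 → C_1 maps a triangle to the signed sum of its edges. For instance
  ∂ceh = eh − ch + ce,
  ∂bcg = cg − bg + bc.
The 24×16 boundary matrix has rank 15 and Smith normal form diag(1,1,1,1,1,1,1,1,1,1,1,1,1,1,1).

Now H_k = ker ∂_k / im ∂_{k+1}, so:

  H_0: rank C_0 − rank ∂_1 = 8 − 7 = 1, and the invariant factors of ∂_1 are all 1, so H_0 ≅ Z.
  H_1: rank ker ∂_1 − rank ∂_2 = (24 − 7) − 15 = 2, and the invariant factors of ∂_2 are all 1, so H_1 ≅ Z^2.
  H_2: rank ker ∂_2 − rank ∂_3 = (16 − 15) − 0 = 1, and there is no ∂_3, so H_2 ≅ Z.

(K is a triangulation of the torus T^2.)

H_0 ≅ Z,  H_1 ≅ Z^2,  H_2 ≅ Z.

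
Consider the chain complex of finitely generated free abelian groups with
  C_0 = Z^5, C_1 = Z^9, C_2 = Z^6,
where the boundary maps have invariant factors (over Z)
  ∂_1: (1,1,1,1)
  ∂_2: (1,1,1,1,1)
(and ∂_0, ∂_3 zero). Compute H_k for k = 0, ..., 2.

H_0 ≅ Z,  H_1 = 0,  H_2 ≅ Z.

H_0: b_0 = 5 − 0 − 4 = 1; torsion from ∂_1 factors > 1: none. So H_0 ≅ Z.
H_1: b_1 = 9 − 4 − 5 = 0; torsion from ∂_2 factors > 1: none. So H_1 ≅ 0.
H_2: b_2 = 6 − 5 − 0 = 1; torsion from ∂_3 factors > 1: none. So H_2 ≅ Z.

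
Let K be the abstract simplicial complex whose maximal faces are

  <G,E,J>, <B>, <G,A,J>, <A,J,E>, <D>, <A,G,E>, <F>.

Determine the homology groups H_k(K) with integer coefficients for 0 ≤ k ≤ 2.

K has 7 vertices, 6 edges, 4 triangles.
rank ∂_0 = 0, rank ∂_1 = 3 ⇒ b_0 = 7 − 0 − 3 = 4; all invariant factors of ∂_1 are 1 so no torsion. So H_0 ≅ Z^4.
rank ∂_1 = 3, rank ∂_2 = 3 ⇒ b_1 = 6 − 3 − 3 = 0; all invariant factors of ∂_2 are 1 so no torsion. So H_1 ≅ 0.
rank ∂_2 = 3, rank ∂_3 = 0 ⇒ b_2 = 4 − 3 − 0 = 1. So H_2 ≅ Z.

H_0 = Z^4,  H_1 = 0,  H_2 = Z.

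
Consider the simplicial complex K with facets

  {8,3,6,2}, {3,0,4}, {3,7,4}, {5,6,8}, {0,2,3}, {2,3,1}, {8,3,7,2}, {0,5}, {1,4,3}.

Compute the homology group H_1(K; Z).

H_1 ≅ Z.

We work with the vertex ordering 0 < 1 < 2 < 3 < 4 < 5 < 6 < 7 < 8. The simplices of K, each written with vertices in increasing order, are:

  0-simplices (9): [0], [1], [2], [3], [4], [5], [6], [7], [8]
  1-simplices (20): [0,2], [0,3], [0,4], [0,5], [1,2], [1,3], [1,4], [2,3], [2,6], [2,7], [2,8], [3,4], [3,6], [3,7], [3,8], [4,7], [5,6], [5,8], [6,8], [7,8]
  2-simplices (13): [0,2,3], [0,3,4], [1,2,3], [1,3,4], [2,3,6], [2,3,7], [2,3,8], [2,6,8], [2,7,8], [3,4,7], [3,6,8], [3,7,8], [5,6,8]
  3-simplices (2): [2,3,6,8], [2,3,7,8]

Hence C_0 ≅ Z^9, C_1 ≅ Z^20, C_2 ≅ Z^13, C_3 ≅ Z^2.

Boundary ∂_1: C_1 → C_0 maps an edge to its endpoints' difference, ∂[p,q] = q − p. For instance
  ∂[5,6] = [6] − [5].
The 9×20 boundary matrix has rank 8 and Smith normal form diag(1,1,1,1,1,1,1,1).

The boundary map ∂_2: C_2 → C_1 maps a triangle to the signed sum of its edges. For instance
  ∂[1,3,4] = [3,4] − [1,4] + [1,3],
  ∂[2,3,7] = [3,7] − [2,7] + [2,3].
The 20×13 boundary matrix has rank 11 and Smith normal form diag(1,1,1,1,1,1,1,1,1,1,1).

Boundary ∂_3: C_3 → C_2 sends each 3-simplex σ to the alternating sum Σ_i (−1)^i (σ with its i-th vertex removed). For instance
  ∂[2,3,7,8] = [3,7,8] − [2,7,8] + [2,3,8] − [2,3,7],
  ∂[2,3,6,8] = [3,6,8] − [2,6,8] + [2,3,8] − [2,3,6].
The resulting 13×2 matrix has rank 2, and its Smith normal form has invariant factors (1,1).

From H_k ≅ ker(∂_k) / im(∂_{k+1}) we obtain:

  H_1: rank ker ∂_1 − rank ∂_2 = (20 − 8) − 11 = 1, and the invariant factors of ∂_2 are all 1, so H_1 ≅ Z.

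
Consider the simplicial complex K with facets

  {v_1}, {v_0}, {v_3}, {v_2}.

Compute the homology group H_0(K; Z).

H_0 ≅ Z^4.

Fix the vertex order v_0 < v_1 < v_2 < v_3 and write every simplex with vertices in increasing order. Then dim K = 0 and the simplices of K are:

  0-simplices (4): [v_0], [v_1], [v_2], [v_3]

giving chain groups C_0 ≅ Z^4.

Reading off H_k = ker ∂_k / im ∂_{k+1}:

  H_0: rank C_0 − rank ∂_1 = 4 − 0 = 4, and there is no ∂_1, so H_0 ≅ Z^4.

(K is a triangulation of a set of 4 points.)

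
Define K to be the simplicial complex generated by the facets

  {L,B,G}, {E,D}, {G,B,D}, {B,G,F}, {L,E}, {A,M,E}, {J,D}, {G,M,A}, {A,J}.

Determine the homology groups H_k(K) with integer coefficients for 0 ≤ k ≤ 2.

Take the total order A < B < D < E < F < G < J < L < M on the vertex set. Then K (dimension 2) consists of the simplices:

  0-simplices (9): A, B, D, E, F, G, J, L, M
  1-simplices (16): AE, AG, AJ, AM, BD, BF, BG, BL, DE, DG, DJ, EL, EM, FG, GL, GM
  2-simplices (5): AEM, AGM, BDG, BFG, BGL

giving chain groups C_0 ≅ Z^9, C_1 ≅ Z^16, C_2 ≅ Z^5.

Boundary ∂_1: C_1 → C_0 maps an edge to its endpoints' difference, ∂[p,q] = q − p. For instance
  ∂BG = G − B.
The resulting 9×16 matrix has rank 8, and its Smith normal form has invariant factors (1,1,1,1,1,1,1,1).

Boundary ∂_2: C_2 → C_1 acts by ∂[p,q,r] = [q,r] − [p,r] + [p,q]. For instance
  ∂AEM = EM − AM + AE,
  ∂AGM = GM − AM + AG.
This gives a 16×5 integer matrix of rank 5; reducing to Smith normal form yields diagonal entries (1,1,1,1,1).

From H_k ≅ ker(∂_k) / im(∂_{k+1}) we obtain:

  H_0: rank C_0 − rank ∂_1 = 9 − 8 = 1, and the invariant factors of ∂_1 are all 1, so H_0 = Z.
  H_1: rank ker ∂_1 − rank ∂_2 = (16 − 8) − 5 = 3, and the invariant factors of ∂_2 are all 1, so H_1 = Z^3.
  H_2: rank ker ∂_2 − rank ∂_3 = (5 − 5) − 0 = 0, and there is no ∂_3, so H_2 = 0.

H_0 = Z,  H_1 = Z^3,  H_2 = 0.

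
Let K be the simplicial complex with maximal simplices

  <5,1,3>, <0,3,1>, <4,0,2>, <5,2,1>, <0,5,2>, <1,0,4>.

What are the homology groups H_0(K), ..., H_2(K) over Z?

K has 6 vertices, 12 edges, 6 triangles.
rank ∂_0 = 0, rank ∂_1 = 5 ⇒ b_0 = 6 − 0 − 5 = 1; all invariant factors of ∂_1 are 1 so no torsion. So H_0 ≅ Z.
rank ∂_1 = 5, rank ∂_2 = 6 ⇒ b_1 = 12 − 5 − 6 = 1; all invariant factors of ∂_2 are 1 so no torsion. So H_1 ≅ Z.
rank ∂_2 = 6, rank ∂_3 = 0 ⇒ b_2 = 6 − 6 − 0 = 0. So H_2 ≅ 0.

H_0 ≅ Z,  H_1 ≅ Z,  H_2 = 0.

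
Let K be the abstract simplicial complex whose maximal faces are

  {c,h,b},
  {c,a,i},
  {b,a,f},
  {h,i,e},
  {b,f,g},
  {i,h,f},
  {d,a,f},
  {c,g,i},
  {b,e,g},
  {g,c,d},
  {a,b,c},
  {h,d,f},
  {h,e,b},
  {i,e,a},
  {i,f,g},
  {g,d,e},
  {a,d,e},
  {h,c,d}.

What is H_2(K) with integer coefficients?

Order the vertices as a < b < c < d < e < f < g < h < i. Listing each simplex with vertices in this order, K has dimension 2 with simplices:

  0-simplices (9): a, b, c, d, e, f, g, h, i
  1-simplices (27): ab, ac, ad, ae, af, ai, bc, be, bf, bg, bh, cd, cg, ch, ci, de, df, dg, dh, eg, eh, ei, fg, fh, fi, gi, hi
  2-simplices (18): abc, abf, aci, ade, adf, aei, bch, beg, beh, bfg, cdg, cdh, cgi, deg, dfh, ehi, fgi, fhi

giving chain groups C_0 ≅ Z^9, C_1 ≅ Z^27, C_2 ≅ Z^18.

Boundary ∂_1: C_1 → C_0 sends each edge [p,q] (with p < q) to q − p.
The resulting 9×27 matrix has rank 8, and its Smith normal form has invariant factors (1,1,1,1,1,1,1,1).

Boundary ∂_2: C_2 → C_1 sends each 2-simplex [p,q,r] to [q,r] − [p,r] + [p,q]. For instance
  ∂deg = eg − dg + de,
  ∂aci = ci − ai + ac.
As a 27×18 matrix over Z this has rank 17, with invariant factors (1,1,1,1,1,1,1,1,1,1,1,1,1,1,1,1,1).

Computing H_k = (kernel of ∂_k) / (image of ∂_{k+1}):

  H_2: rank ker ∂_2 − rank ∂_3 = (18 − 17) − 0 = 1, and there is no ∂_3, so H_2 = Z.

H_2 = Z.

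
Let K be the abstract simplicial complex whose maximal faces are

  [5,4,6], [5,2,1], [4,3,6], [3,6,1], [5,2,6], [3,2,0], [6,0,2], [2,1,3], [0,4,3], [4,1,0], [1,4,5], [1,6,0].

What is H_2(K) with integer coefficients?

H_2 ≅ 0.

Fix the vertex order 0 < 1 < 2 < 3 < 4 < 5 < 6 and write every simplex with vertices in increasing order. Then dim K = 2 and the simplices of K are:

  0-simplices (7): [0], [1], [2], [3], [4], [5], [6]
  1-simplices (18): [0,1], [0,2], [0,3], [0,4], [0,6], [1,2], [1,3], [1,4], [1,5], [1,6], [2,3], [2,5], [2,6], [3,4], [3,6], [4,5], [4,6], [5,6]
  2-simplices (12): [0,1,4], [0,1,6], [0,2,3], [0,2,6], [0,3,4], [1,2,3], [1,2,5], [1,3,6], [1,4,5], [2,5,6], [3,4,6], [4,5,6]

Hence C_0 ≅ Z^7, C_1 ≅ Z^18, C_2 ≅ Z^12.

∂_1: C_1 → C_0 maps an edge to its endpoints' difference, ∂[p,q] = q − p.
This gives a 7×18 integer matrix of rank 6; reducing to Smith normal form yields diagonal entries (1,1,1,1,1,1).

The boundary map ∂_2: C_2 → C_1 acts by ∂[p,q,r] = [q,r] − [p,r] + [p,q]. For instance
  ∂[4,5,6] = [5,6] − [4,6] + [4,5],
  ∂[0,1,4] = [1,4] − [0,4] + [0,1].
The 18×12 boundary matrix has rank 12 and Smith normal form diag(1,1,1,1,1,1,1,1,1,1,1,2).

From H_k ≅ ker(∂_k) / im(∂_{k+1}) we obtain:

  H_2: rank ker ∂_2 − rank ∂_3 = (12 − 12) − 0 = 0, and there is no ∂_3, so H_2 ≅ 0.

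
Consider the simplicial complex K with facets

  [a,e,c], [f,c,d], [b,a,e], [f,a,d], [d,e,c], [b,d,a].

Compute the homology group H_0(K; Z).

K has 6 vertices, 12 edges, 6 triangles.
rank ∂_0 = 0, rank ∂_1 = 5 ⇒ b_0 = 6 − 0 − 5 = 1; all invariant factors of ∂_1 are 1 so no torsion. So H_0 ≅ Z.

H_0 ≅ Z.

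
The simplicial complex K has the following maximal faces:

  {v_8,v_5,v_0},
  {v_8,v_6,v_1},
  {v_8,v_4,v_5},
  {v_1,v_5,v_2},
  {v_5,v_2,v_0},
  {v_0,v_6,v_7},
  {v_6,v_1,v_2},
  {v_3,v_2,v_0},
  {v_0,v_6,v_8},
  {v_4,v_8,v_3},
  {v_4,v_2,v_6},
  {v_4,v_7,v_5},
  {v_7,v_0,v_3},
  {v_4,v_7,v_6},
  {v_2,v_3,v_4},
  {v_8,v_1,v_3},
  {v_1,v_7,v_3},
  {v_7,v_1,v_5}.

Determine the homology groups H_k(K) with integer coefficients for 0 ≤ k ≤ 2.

Fix the vertex order v_0 < v_1 < v_2 < v_3 < v_4 < v_5 < v_6 < v_7 < v_8 and write every simplex with vertices in increasing order. Then dim K = 2 and the simplices of K are:

  0-simplices (9): [v_0], [v_1], [v_2], [v_3], [v_4], [v_5], [v_6], [v_7], [v_8]
  1-simplices (27): (27 of them)
  2-simplices (18): (18 of them)

giving chain groups C_0 ≅ Z^9, C_1 ≅ Z^27, C_2 ≅ Z^18.

∂_1: C_1 → C_0 maps an edge to its endpoints' difference, ∂[p,q] = q − p.
As a 9×27 matrix over Z this has rank 8, with invariant factors (1,1,1,1,1,1,1,1).

The boundary map ∂_2: C_2 → C_1 acts by ∂[p,q,r] = [q,r] − [p,r] + [p,q]. For instance
  ∂[v_4,v_5,v_8] = [v_5,v_8] − [v_4,v_8] + [v_4,v_5],
  ∂[v_0,v_5,v_8] = [v_5,v_8] − [v_0,v_8] + [v_0,v_5].
This gives a 27×18 integer matrix of rank 17; reducing to Smith normal form yields diagonal entries (1,1,1,1,1,1,1,1,1,1,1,1,1,1,1,1,1).

Computing H_k = (kernel of ∂_k) / (image of ∂_{k+1}):

  H_0: rank C_0 − rank ∂_1 = 9 − 8 = 1, and the invariant factors of ∂_1 are all 1, so H_0 ≅ Z.
  H_1: rank ker ∂_1 − rank ∂_2 = (27 − 8) − 17 = 2, and the invariant factors of ∂_2 are all 1, so H_1 ≅ Z^2.
  H_2: rank ker ∂_2 − rank ∂_3 = (18 − 17) − 0 = 1, and there is no ∂_3, so H_2 ≅ Z.

(K is a triangulation of the torus T^2.)

H_0 ≅ Z,  H_1 ≅ Z^2,  H_2 ≅ Z.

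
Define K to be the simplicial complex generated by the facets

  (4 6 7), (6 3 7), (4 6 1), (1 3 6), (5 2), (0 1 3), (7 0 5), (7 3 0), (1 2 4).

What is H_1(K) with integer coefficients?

H_1 ≅ Z.

Order the vertices as 0 < 1 < 2 < 3 < 4 < 5 < 6 < 7. Listing each simplex with vertices in this order, K has dimension 2 with simplices:

  0-simplices (8): [0], [1], [2], [3], [4], [5], [6], [7]
  1-simplices (16): [0,1], [0,3], [0,5], [0,7], [1,2], [1,3], [1,4], [1,6], [2,4], [2,5], [3,6], [3,7], [4,6], [4,7], [5,7], [6,7]
  2-simplices (8): [0,1,3], [0,3,7], [0,5,7], [1,2,4], [1,3,6], [1,4,6], [3,6,7], [4,6,7]

Hence C_0 ≅ Z^8, C_1 ≅ Z^16, C_2 ≅ Z^8.

Boundary ∂_1: C_1 → C_0 maps an edge to its endpoints' difference, ∂[p,q] = q − p. For instance
  ∂[1,6] = [6] − [1].
The 8×16 boundary matrix has rank 7 and Smith normal form diag(1,1,1,1,1,1,1).

Boundary ∂_2: C_2 → C_1 maps a triangle to the signed sum of its edges. For instance
  ∂[0,5,7] = [5,7] − [0,7] + [0,5],
  ∂[3,6,7] = [6,7] − [3,7] + [3,6].
The resulting 16×8 matrix has rank 8, and its Smith normal form has invariant factors (1,1,1,1,1,1,1,1).

Now H_k = ker ∂_k / im ∂_{k+1}, so:

  H_1: rank ker ∂_1 − rank ∂_2 = (16 − 7) − 8 = 1, and the invariant factors of ∂_2 are all 1, so H_1 ≅ Z.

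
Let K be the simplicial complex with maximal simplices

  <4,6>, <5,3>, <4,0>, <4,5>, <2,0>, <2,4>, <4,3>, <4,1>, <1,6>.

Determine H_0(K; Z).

H_0 = Z.

K has 7 vertices, 9 edges.
rank ∂_0 = 0, rank ∂_1 = 6 ⇒ b_0 = 7 − 0 − 6 = 1; all invariant factors of ∂_1 are 1 so no torsion. So H_0 = Z.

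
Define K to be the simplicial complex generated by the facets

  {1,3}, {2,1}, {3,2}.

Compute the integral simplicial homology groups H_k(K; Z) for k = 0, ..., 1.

We work with the vertex ordering 1 < 2 < 3. The simplices of K, each written with vertices in increasing order, are:

  0-simplices (3): [1], [2], [3]
  1-simplices (3): [1,2], [1,3], [2,3]

giving chain groups C_0 ≅ Z^3, C_1 ≅ Z^3.

Boundary ∂_1: C_1 → C_0 sends each edge [p,q] (with p < q) to q − p.
The resulting 3×3 matrix has rank 2, and its Smith normal form has invariant factors (1,1).

Reading off H_k = ker ∂_k / im ∂_{k+1}:

  H_0: rank C_0 − rank ∂_1 = 3 − 2 = 1, and the invariant factors of ∂_1 are all 1, so H_0 = Z.
  H_1: rank ker ∂_1 − rank ∂_2 = (3 − 2) − 0 = 1, and there is no ∂_2, so H_1 = Z.

H_0 = Z,  H_1 = Z.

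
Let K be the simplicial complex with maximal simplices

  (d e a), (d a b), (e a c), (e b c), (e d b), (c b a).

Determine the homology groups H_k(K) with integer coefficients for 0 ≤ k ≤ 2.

We work with the vertex ordering a < b < c < d < e. The simplices of K, each written with vertices in increasing order, are:

  0-simplices (5): a, b, c, d, e
  1-simplices (9): ab, ac, ad, ae, bc, bd, be, ce, de
  2-simplices (6): abc, abd, ace, ade, bce, bde

so the chain groups are C_0 ≅ Z^5, C_1 ≅ Z^9, C_2 ≅ Z^6.

The boundary map ∂_1: C_1 → C_0 maps an edge to its endpoints' difference, ∂[p,q] = q − p.
As a 5×9 matrix over Z this has rank 4, with invariant factors (1,1,1,1).

Boundary ∂_2: C_2 → C_1 acts by ∂[p,q,r] = [q,r] − [p,r] + [p,q]. For instance
  ∂ade = de − ae + ad,
  ∂bce = ce − be + bc.
The resulting 9×6 matrix has rank 5, and its Smith normal form has invariant factors (1,1,1,1,1).

From H_k ≅ ker(∂_k) / im(∂_{k+1}) we obtain:

  H_0: rank C_0 − rank ∂_1 = 5 − 4 = 1, and the invariant factors of ∂_1 are all 1, so H_0 ≅ Z.
  H_1: rank ker ∂_1 − rank ∂_2 = (9 − 4) − 5 = 0, and the invariant factors of ∂_2 are all 1, so H_1 ≅ 0.
  H_2: rank ker ∂_2 − rank ∂_3 = (6 − 5) − 0 = 1, and there is no ∂_3, so H_2 ≅ Z.

H_0 ≅ Z,  H_1 = 0,  H_2 ≅ Z.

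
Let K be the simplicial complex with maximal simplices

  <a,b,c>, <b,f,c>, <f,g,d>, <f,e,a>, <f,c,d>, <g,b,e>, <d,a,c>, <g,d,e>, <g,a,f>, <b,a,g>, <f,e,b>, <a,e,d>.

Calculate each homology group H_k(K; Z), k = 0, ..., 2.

H_0 = Z,  H_1 = Z/2Z,  H_2 = 0.

We work with the vertex ordering a < b < c < d < e < f < g. The simplices of K, each written with vertices in increasing order, are:

  0-simplices (7): a, b, c, d, e, f, g
  1-simplices (18): ab, ac, ad, ae, af, ag, bc, be, bf, bg, cd, cf, de, df, dg, ef, eg, fg
  2-simplices (12): abc, abg, acd, ade, aef, afg, bcf, bef, beg, cdf, deg, dfg

so the chain groups are C_0 ≅ Z^7, C_1 ≅ Z^18, C_2 ≅ Z^12.

The boundary map ∂_1: C_1 → C_0 sends each edge [p,q] (with p < q) to q − p. For instance
  ∂cd = d − c.
This gives a 7×18 integer matrix of rank 6; reducing to Smith normal form yields diagonal entries (1,1,1,1,1,1).

Boundary ∂_2: C_2 → C_1 sends each 2-simplex [p,q,r] to [q,r] − [p,r] + [p,q]. For instance
  ∂cdf = df − cf + cd,
  ∂beg = eg − bg + be.
The resulting 18×12 matrix has rank 12, and its Smith normal form has invariant factors (1,1,1,1,1,1,1,1,1,1,1,2).

Computing H_k = (kernel of ∂_k) / (image of ∂_{k+1}):

  H_0: rank C_0 − rank ∂_1 = 7 − 6 = 1, and the invariant factors of ∂_1 are all 1, so H_0 ≅ Z.
  H_1: rank ker ∂_1 − rank ∂_2 = (18 − 6) − 12 = 0, and ∂_2 has invariant factor 2 > 1, so H_1 ≅ Z/2Z.
  H_2: rank ker ∂_2 − rank ∂_3 = (12 − 12) − 0 = 0, and there is no ∂_3, so H_2 ≅ 0.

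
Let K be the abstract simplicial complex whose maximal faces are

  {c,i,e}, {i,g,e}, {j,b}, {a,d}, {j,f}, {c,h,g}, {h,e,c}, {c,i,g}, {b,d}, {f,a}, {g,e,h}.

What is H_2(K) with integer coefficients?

H_2 = Z.

Order the vertices as a < b < c < d < e < f < g < h < i < j. Listing each simplex with vertices in this order, K has dimension 2 with simplices:

  0-simplices (10): a, b, c, d, e, f, g, h, i, j
  1-simplices (14): ad, af, bd, bj, ce, cg, ch, ci, eg, eh, ei, fj, gh, gi
  2-simplices (6): ceh, cei, cgh, cgi, egh, egi

Hence C_0 ≅ Z^10, C_1 ≅ Z^14, C_2 ≅ Z^6.

∂_1: C_1 → C_0 maps an edge to its endpoints' difference, ∂[p,q] = q − p. For instance
  ∂gi = i − g.
This gives a 10×14 integer matrix of rank 8; reducing to Smith normal form yields diagonal entries (1,1,1,1,1,1,1,1).

∂_2: C_2 → C_1 maps a triangle to the signed sum of its edges. For instance
  ∂egh = gh − eh + eg,
  ∂cgi = gi − ci + cg.
The resulting 14×6 matrix has rank 5, and its Smith normal form has invariant factors (1,1,1,1,1).

From H_k ≅ ker(∂_k) / im(∂_{k+1}) we obtain:

  H_2: rank ker ∂_2 − rank ∂_3 = (6 − 5) − 0 = 1, and there is no ∂_3, so H_2 = Z.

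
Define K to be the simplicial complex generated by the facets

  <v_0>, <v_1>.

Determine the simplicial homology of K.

H_0 = Z^2.

We work with the vertex ordering v_0 < v_1. The simplices of K, each written with vertices in increasing order, are:

  0-simplices (2): [v_0], [v_1]

so the chain groups are C_0 ≅ Z^2.

Now H_k = ker ∂_k / im ∂_{k+1}, so:

  H_0: rank C_0 − rank ∂_1 = 2 − 0 = 2, and there is no ∂_1, so H_0 = Z^2.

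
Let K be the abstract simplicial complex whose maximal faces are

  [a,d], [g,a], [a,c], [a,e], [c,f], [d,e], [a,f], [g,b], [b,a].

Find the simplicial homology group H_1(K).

K has 7 vertices, 9 edges.
rank ∂_1 = 6, rank ∂_2 = 0 ⇒ b_1 = 9 − 6 − 0 = 3. So H_1 ≅ Z^3.

H_1 ≅ Z^3.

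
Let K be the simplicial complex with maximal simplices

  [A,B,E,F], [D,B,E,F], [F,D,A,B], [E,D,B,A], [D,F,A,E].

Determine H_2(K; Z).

H_2 = 0.

Take the total order A < B < D < E < F on the vertex set. Then K (dimension 3) consists of the simplices:

  0-simplices (5): A, B, D, E, F
  1-simplices (10): AB, AD, AE, AF, BD, BE, BF, DE, DF, EF
  2-simplices (10): ABD, ABE, ABF, ADE, ADF, AEF, BDE, BDF, BEF, DEF
  3-simplices (5): ABDE, ABDF, ABEF, ADEF, BDEF

Hence C_0 ≅ Z^5, C_1 ≅ Z^10, C_2 ≅ Z^10, C_3 ≅ Z^5.

The boundary map ∂_1: C_1 → C_0 is given by ∂[p,q] = [q] − [p].
The resulting 5×10 matrix has rank 4, and its Smith normal form has invariant factors (1,1,1,1).

Boundary ∂_2: C_2 → C_1 sends each 2-simplex [p,q,r] to [q,r] − [p,r] + [p,q]. For instance
  ∂BEF = EF − BF + BE,
  ∂ADF = DF − AF + AD.
As a 10×10 matrix over Z this has rank 6, with invariant factors (1,1,1,1,1,1).

∂_3: C_3 → C_2 sends each 3-simplex σ to the alternating sum Σ_i (−1)^i (σ with its i-th vertex removed). For instance
  ∂BDEF = DEF − BEF + BDF − BDE,
  ∂ABDE = BDE − ADE + ABE − ABD.
The resulting 10×5 matrix has rank 4, and its Smith normal form has invariant factors (1,1,1,1).

Now H_k = ker ∂_k / im ∂_{k+1}, so:

  H_2: rank ker ∂_2 − rank ∂_3 = (10 − 6) − 4 = 0, and the invariant factors of ∂_3 are all 1, so H_2 = 0.

(K is a triangulation of the 3-sphere S^3.)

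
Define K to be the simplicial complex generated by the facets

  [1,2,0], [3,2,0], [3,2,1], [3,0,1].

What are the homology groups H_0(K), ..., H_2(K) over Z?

K has 4 vertices, 6 edges, 4 triangles.
rank ∂_0 = 0, rank ∂_1 = 3 ⇒ b_0 = 4 − 0 − 3 = 1; all invariant factors of ∂_1 are 1 so no torsion. So H_0 ≅ Z.
rank ∂_1 = 3, rank ∂_2 = 3 ⇒ b_1 = 6 − 3 − 3 = 0; all invariant factors of ∂_2 are 1 so no torsion. So H_1 ≅ 0.
rank ∂_2 = 3, rank ∂_3 = 0 ⇒ b_2 = 4 − 3 − 0 = 1. So H_2 ≅ Z.

H_0 ≅ Z,  H_1 = 0,  H_2 ≅ Z.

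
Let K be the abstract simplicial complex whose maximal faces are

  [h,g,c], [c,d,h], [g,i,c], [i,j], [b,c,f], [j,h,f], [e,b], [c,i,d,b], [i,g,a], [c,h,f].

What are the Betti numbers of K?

b_0 = 1, b_1 = 1, b_2 = 0, b_3 = 0.

K has 10 vertices, 20 edges, 11 triangles, 1 3-simplex.
rank ∂_0 = 0, rank ∂_1 = 9 ⇒ b_0 = 10 − 0 − 9 = 1; all invariant factors of ∂_1 are 1 so no torsion. So H_0 = Z.
rank ∂_1 = 9, rank ∂_2 = 10 ⇒ b_1 = 20 − 9 − 10 = 1; all invariant factors of ∂_2 are 1 so no torsion. So H_1 = Z.
rank ∂_2 = 10, rank ∂_3 = 1 ⇒ b_2 = 11 − 10 − 1 = 0; all invariant factors of ∂_3 are 1 so no torsion. So H_2 = 0.
rank ∂_3 = 1, rank ∂_4 = 0 ⇒ b_3 = 1 − 1 − 0 = 0. So H_3 = 0.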